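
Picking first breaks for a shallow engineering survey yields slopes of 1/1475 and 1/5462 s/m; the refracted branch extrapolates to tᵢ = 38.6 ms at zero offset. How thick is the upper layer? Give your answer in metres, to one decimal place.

29.6 m

h = tᵢ·V₁·V₂ / (2·√(V₂²−V₁²)).
√(V₂²−V₁²) = √(5462² − 1475²) = 5259.1 m/s.
h = 0.0386 s × 1475 × 5462 / (2 × 5259.1) = 29.57 m.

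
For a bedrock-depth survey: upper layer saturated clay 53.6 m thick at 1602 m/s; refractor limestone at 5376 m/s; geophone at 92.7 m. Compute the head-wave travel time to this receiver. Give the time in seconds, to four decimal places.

0.0811 s

t = x/V₂ + 2h·√(V₂²−V₁²)/(V₁V₂).
√(V₂²−V₁²) = √(5376²−1602²) = 5131.8 m/s; delay term = 2·53.6·5131.8/(1602·5376) = 0.06388 s.
t = 92.7/5376 + 0.06388 = 0.08112 s.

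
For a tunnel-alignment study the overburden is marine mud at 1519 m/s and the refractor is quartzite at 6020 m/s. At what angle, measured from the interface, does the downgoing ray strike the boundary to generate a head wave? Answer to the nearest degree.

Critical incidence: sin θ_c = V₁/V₂ = 1519/6020 = 0.2523.
θ_c = arcsin 0.2523 = 14.62°.
Measured from the interface: 90° − 14.62° = 75.38°.

75°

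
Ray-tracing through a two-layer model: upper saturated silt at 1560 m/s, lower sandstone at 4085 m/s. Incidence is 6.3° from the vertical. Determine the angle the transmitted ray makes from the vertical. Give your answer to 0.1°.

16.7°

Snell's law: sin θ₂ = (V₂/V₁)·sin θ₁ = (4085/1560)·sin 6.3° = 0.2873.
θ₂ = arcsin 0.2873 = 16.70° from the normal.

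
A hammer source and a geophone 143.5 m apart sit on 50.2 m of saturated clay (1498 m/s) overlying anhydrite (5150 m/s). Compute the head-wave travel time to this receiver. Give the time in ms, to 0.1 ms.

92.0 ms

t = x/V₂ + 2h·√(V₂²−V₁²)/(V₁V₂).
√(V₂²−V₁²) = √(5150²−1498²) = 4927.3 m/s; delay term = 2·50.2·4927.3/(1498·5150) = 0.06412 s.
t = 143.5/5150 + 0.06412 = 0.09199 s.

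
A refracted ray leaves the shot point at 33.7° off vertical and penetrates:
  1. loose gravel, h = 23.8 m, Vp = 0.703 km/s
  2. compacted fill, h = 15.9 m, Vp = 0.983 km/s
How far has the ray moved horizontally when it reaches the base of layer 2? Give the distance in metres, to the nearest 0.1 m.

Apply Snell's law at each interface; in layer i the horizontal offset is hᵢ·tan θᵢ.
Layer 1: θ = 33.70°; offset = 23.8·tan 33.70° = 15.873 m.
Layer 2: sin θ = 0.983·sin 33.7°/0.703 = 0.7758, θ = 50.88°; offset = 15.9·tan 50.88° = 19.552 m.
Total horizontal offset = 35.424 m.

35.4 m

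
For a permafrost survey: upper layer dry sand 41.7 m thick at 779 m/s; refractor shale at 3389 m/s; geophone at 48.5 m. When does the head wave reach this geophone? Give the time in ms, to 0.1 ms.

118.5 ms

θ_c = arcsin(V₁/V₂) = arcsin(779/3389) = 13.29°, cos θ_c = 0.9732.
Intercept time tᵢ = 2h cos θ_c / V₁ = 2·41.7·0.9732/779 = 0.10419 s.
t = x/V₂ + tᵢ = 48.5/3389 + 0.10419 = 0.11850 s.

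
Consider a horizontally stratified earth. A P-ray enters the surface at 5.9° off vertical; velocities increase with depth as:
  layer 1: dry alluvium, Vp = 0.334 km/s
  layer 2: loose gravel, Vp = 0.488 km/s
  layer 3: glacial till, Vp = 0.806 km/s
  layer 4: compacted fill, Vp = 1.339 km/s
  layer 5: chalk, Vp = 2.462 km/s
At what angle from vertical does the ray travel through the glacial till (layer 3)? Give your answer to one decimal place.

Snell's law across each interface conserves sin θ / V, so sin θ_3 = V_3·sin θ₁/V₁.
sin θ_3 = 0.806 × sin 5.9° / 0.334 = 0.2481.
θ_3 = arcsin 0.2481 = 14.36°.

14.4°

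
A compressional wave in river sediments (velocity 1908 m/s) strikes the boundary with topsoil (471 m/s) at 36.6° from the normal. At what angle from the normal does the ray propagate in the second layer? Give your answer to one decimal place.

8.5°

Snell's law: sin θ₂ = (V₂/V₁)·sin θ₁ = (471/1908)·sin 36.6° = 0.1472.
θ₂ = sin⁻¹(0.1472) = 8.46° (from vertical).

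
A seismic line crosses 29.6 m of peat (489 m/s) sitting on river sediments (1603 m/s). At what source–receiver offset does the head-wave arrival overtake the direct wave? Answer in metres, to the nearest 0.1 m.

81.1 m

x_cross = 2h·√((V₂+V₁)/(V₂−V₁)).
(V₂+V₁)/(V₂−V₁) = (1603+489)/(1603−489) = 1.8779; √ = 1.3704.
x_cross = 2·29.6·1.3704 = 81.13 m.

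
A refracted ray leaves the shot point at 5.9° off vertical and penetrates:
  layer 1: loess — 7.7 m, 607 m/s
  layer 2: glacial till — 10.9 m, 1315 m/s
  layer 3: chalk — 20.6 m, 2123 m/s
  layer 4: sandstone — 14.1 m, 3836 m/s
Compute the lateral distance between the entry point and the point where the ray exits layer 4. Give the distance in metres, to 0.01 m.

Ray parameter p = sin 5.9° / 607 m/s = 1.6935e-04 s/m.
Layer 1: θ = 5.90°; offset = 7.7·tan 5.90° = 0.7957 m.
Layer 2: sin θ = p·1315 = 0.2227 → θ = 12.87°; offset = 10.9·tan 12.87° = 2.4898 m.
Layer 3: sin θ = p·2123 = 0.3595 → θ = 21.07°; offset = 20.6·tan 21.07° = 7.9368 m.
Layer 4: sin θ = p·3836 = 0.6496 → θ = 40.51°; offset = 14.1·tan 40.51° = 12.0477 m.
Total horizontal offset = 23.2700 m.

23.27 m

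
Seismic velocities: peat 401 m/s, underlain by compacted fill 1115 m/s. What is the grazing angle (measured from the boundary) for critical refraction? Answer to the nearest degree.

Critical incidence: sin θ_c = V₁/V₂ = 401/1115 = 0.3596.
θ_c = arcsin 0.3596 = 21.08°.
Measured from the interface: 90° − 21.08° = 68.92°.

69°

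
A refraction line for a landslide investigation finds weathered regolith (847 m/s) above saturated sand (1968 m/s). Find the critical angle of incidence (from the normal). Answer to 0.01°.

Critical incidence: sin θ_c = V₁/V₂ = 847/1968 = 0.4304.
θ_c = arcsin 0.4304 = 25.49°.

25.49°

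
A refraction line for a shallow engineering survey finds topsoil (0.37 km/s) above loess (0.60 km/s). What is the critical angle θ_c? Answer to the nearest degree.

38°

At critical incidence the refracted ray runs along the interface (θ₂ = 90°), so sin θ_c = V₁/V₂.
θ_c = arcsin(0.37/0.60) = arcsin 0.6167 = 38.07°.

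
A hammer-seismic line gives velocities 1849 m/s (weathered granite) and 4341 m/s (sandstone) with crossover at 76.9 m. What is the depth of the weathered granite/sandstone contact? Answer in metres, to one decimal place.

h = (x_cross/2)·√((V₂−V₁)/(V₂+V₁)).
(V₂−V₁)/(V₂+V₁) = (4341−1849)/(4341+1849) = 0.4026; √ = 0.6345.
h = (76.9/2)·0.6345 = 24.40 m.

24.4 m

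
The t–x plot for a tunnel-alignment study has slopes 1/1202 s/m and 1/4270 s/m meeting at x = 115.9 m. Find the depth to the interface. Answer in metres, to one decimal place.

43.4 m

h = (x_cross/2)·√((V₂−V₁)/(V₂+V₁)).
(V₂−V₁)/(V₂+V₁) = (4270−1202)/(4270+1202) = 0.5607; √ = 0.7488.
h = (115.9/2)·0.7488 = 43.39 m.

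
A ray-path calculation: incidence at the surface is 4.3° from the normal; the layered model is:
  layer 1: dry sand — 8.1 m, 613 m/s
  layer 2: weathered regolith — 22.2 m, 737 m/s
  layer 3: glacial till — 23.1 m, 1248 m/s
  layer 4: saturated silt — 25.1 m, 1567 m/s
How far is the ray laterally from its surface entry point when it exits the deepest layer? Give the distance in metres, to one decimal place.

Apply Snell's law at each interface; in layer i the horizontal offset is hᵢ·tan θᵢ.
Layer 1: θ = 4.30°; offset = 8.1·tan 4.30° = 0.609 m.
Layer 2: sin θ = 737·sin 4.3°/613 = 0.0901, θ = 5.17°; offset = 22.2·tan 5.17° = 2.009 m.
Layer 3: sin θ = 1248·sin 4.3°/613 = 0.1526, θ = 8.78°; offset = 23.1·tan 8.78° = 3.568 m.
Layer 4: sin θ = 1567·sin 4.3°/613 = 0.1917, θ = 11.05°; offset = 25.1·tan 11.05° = 4.902 m.
Σ offsets = 11.088 m.

11.1 m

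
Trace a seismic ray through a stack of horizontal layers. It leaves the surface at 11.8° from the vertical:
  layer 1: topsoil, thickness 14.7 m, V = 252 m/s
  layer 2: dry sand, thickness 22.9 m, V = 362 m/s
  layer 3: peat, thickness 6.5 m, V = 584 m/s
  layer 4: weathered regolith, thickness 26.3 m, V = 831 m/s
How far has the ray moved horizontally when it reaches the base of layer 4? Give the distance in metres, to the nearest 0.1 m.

Ray parameter p = sin 11.8° / 252 m/s = 8.1149e-04 s/m.
Layer 1: θ = 11.80°; offset = 14.7·tan 11.80° = 3.071 m.
Layer 2: sin θ = p·362 = 0.2938 → θ = 17.08°; offset = 22.9·tan 17.08° = 7.038 m.
Layer 3: sin θ = p·584 = 0.4739 → θ = 28.29°; offset = 6.5·tan 28.29° = 3.498 m.
Layer 4: sin θ = p·831 = 0.6744 → θ = 42.40°; offset = 26.3·tan 42.40° = 24.018 m.
Σ offsets = 37.625 m.

37.6 m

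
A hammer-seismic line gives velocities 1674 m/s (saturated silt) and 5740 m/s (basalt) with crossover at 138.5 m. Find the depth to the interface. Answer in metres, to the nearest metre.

x_cross = 2h·√((V₂+V₁)/(V₂−V₁)) → h = x_cross / (2·√((V₂+V₁)/(V₂−V₁))).
√((V₂+V₁)/(V₂−V₁)) = √((5740+1674)/(5740−1674)) = 1.3503.
h = 138.5 / (2·1.3503) = 51.28 m.

51 m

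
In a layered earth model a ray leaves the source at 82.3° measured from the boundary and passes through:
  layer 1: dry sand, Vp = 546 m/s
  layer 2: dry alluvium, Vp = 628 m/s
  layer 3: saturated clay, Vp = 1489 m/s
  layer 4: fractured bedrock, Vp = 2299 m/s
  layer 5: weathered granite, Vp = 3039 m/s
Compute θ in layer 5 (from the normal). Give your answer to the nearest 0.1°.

48.2°

From the normal: θ₁ = 90° − 82.3° = 7.7°.
Ray parameter p = sin 7.7° / 546 = 2.4540e-04 s/m.
sin θ_5 = p·V_5 = 2.4540e-04 × 3039 = 0.7458.
θ_5 = arcsin 0.7458 = 48.22°.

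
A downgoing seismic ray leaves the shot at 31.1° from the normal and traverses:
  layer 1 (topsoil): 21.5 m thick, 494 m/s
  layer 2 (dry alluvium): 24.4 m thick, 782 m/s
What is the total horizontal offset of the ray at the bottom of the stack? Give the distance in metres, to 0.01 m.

47.63 m

p = sin θ₁/V₁ = sin 31.1°/494 = 1.0456e-03 s/m is conserved through the stack.
Layer 1: θ = 31.10°; offset = 21.5·tan 31.10° = 12.9696 m.
Layer 2: sin θ = p·782 = 0.8177 → θ = 54.85°; offset = 24.4·tan 54.85° = 34.6563 m.
Σ offsets = 47.6259 m.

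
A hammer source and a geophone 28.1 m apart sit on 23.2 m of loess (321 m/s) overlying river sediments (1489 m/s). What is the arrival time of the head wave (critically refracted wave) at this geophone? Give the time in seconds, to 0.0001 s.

0.1600 s

t = x/V₂ + 2h·√(V₂²−V₁²)/(V₁V₂).
√(V₂²−V₁²) = √(1489²−321²) = 1454.0 m/s; delay term = 2·23.2·1454.0/(321·1489) = 0.14115 s.
t = 28.1/1489 + 0.14115 = 0.16002 s.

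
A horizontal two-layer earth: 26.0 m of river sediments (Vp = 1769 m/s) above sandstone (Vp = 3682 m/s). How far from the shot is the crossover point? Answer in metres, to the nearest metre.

x_cross = 2h·√((V₂+V₁)/(V₂−V₁)).
(V₂+V₁)/(V₂−V₁) = (3682+1769)/(3682−1769) = 2.8495; √ = 1.6880.
x_cross = 2·26.0·1.6880 = 87.78 m.

88 m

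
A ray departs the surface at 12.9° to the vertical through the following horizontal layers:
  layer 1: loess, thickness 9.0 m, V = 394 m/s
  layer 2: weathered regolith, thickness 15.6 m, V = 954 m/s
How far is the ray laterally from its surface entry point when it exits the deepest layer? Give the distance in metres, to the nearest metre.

12 m

Ray parameter p = sin 12.9° / 394 m/s = 5.6662e-04 s/m.
Layer 1: θ = 12.90°; offset = 9.0·tan 12.90° = 2.061 m.
Layer 2: sin θ = p·954 = 0.5406 → θ = 32.72°; offset = 15.6·tan 32.72° = 10.023 m.
Summing the layer offsets gives 12.085 m.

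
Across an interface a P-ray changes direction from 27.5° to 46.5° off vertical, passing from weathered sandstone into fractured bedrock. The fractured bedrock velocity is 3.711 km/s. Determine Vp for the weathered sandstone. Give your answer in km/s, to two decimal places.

2.36 km/s

Snell's law: sin 27.5°/V₁ = sin 46.5°/V₂.
V₁ = V₂·sin 27.5°/sin 46.5° = 3.711 × 0.6366 = 2.36 km/s.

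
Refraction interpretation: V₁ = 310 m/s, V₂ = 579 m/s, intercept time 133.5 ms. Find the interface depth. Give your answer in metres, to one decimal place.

θ_c = arcsin(310/579) = 32.37°; cos θ_c = 0.8446.
tᵢ = 2h cos θ_c/V₁ ⇒ h = tᵢ·V₁/(2 cos θ_c) = 0.1335·310/(2·0.8446) = 24.50 m.

24.5 m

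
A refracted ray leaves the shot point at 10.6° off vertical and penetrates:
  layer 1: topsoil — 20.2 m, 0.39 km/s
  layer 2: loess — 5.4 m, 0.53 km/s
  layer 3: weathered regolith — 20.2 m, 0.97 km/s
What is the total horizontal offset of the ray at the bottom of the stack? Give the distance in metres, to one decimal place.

15.6 m

Ray parameter p = sin 10.6° / 0.39 km/s = 4.7167e-01 s/km.
Layer 1: θ = 10.60°; offset = 20.2·tan 10.60° = 3.780 m.
Layer 2: sin θ = p·0.53 = 0.2500 → θ = 14.48°; offset = 5.4·tan 14.48° = 1.394 m.
Layer 3: sin θ = p·0.97 = 0.4575 → θ = 27.23°; offset = 20.2·tan 27.23° = 10.394 m.
Σ offsets = 15.568 m.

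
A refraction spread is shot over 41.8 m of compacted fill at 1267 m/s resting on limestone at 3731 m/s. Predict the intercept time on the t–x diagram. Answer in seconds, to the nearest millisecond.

tᵢ = 2h·√(V₂²−V₁²)/(V₁V₂).
√(V₂²−V₁²) = √(3731²−1267²) = 3509.3 m/s.
tᵢ = 2·41.8·3509.3/(1267·3731) = 0.06206 s.

0.062 s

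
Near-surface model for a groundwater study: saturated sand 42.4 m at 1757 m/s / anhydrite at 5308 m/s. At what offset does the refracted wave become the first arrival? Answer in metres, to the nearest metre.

x_cross = 2h·√((V₂+V₁)/(V₂−V₁)).
(V₂+V₁)/(V₂−V₁) = (5308+1757)/(5308−1757) = 1.9896; √ = 1.4105.
x_cross = 2·42.4·1.4105 = 119.61 m.

120 m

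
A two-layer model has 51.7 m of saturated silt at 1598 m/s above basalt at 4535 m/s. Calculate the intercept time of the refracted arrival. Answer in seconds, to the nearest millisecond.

0.061 s

θ_c = arcsin(V₁/V₂) = arcsin(1598/4535) = 20.63°; cos θ_c = 0.9359.
tᵢ = 2h·cos θ_c / V₁ = 2·51.7·0.9359 / 1598 = 0.06056 s.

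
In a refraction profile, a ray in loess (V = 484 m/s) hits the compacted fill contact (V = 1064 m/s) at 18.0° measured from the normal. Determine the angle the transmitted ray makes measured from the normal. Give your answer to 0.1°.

42.8°

Snell's law: sin θ₂ = (V₂/V₁)·sin θ₁ = (1064/484)·sin 18.0° = 0.6793.
θ₂ = sin⁻¹(0.6793) = 42.79° (from vertical).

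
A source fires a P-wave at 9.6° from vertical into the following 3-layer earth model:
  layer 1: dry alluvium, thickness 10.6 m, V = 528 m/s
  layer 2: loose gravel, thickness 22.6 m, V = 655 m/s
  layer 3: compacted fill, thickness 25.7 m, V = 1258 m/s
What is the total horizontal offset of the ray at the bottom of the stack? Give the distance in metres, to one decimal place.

Apply Snell's law at each interface; in layer i the horizontal offset is hᵢ·tan θᵢ.
Layer 1: θ = 9.60°; offset = 10.6·tan 9.60° = 1.793 m.
Layer 2: sin θ = 655·sin 9.6°/528 = 0.2069, θ = 11.94°; offset = 22.6·tan 11.94° = 4.779 m.
Layer 3: sin θ = 1258·sin 9.6°/528 = 0.3973, θ = 23.41°; offset = 25.7·tan 23.41° = 11.128 m.
Σ offsets = 17.700 m.

17.7 m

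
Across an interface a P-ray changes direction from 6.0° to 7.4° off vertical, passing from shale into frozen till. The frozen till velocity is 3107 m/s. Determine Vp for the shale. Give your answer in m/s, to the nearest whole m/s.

sin 6.0° = 0.1045; sin 7.4° = 0.1288.
V₁ = V₂·(sin θ₁/sin θ₂) = 3107·(0.1045/0.1288) = 2521.59 m/s.

2522 m/s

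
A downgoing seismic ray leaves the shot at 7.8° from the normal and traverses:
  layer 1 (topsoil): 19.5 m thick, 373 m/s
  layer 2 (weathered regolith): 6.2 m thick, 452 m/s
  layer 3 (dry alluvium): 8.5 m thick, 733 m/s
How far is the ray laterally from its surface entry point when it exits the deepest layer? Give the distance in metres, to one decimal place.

6.1 m

Apply Snell's law at each interface; in layer i the horizontal offset is hᵢ·tan θᵢ.
Layer 1: θ = 7.80°; offset = 19.5·tan 7.80° = 2.671 m.
Layer 2: sin θ = 452·sin 7.8°/373 = 0.1645, θ = 9.47°; offset = 6.2·tan 9.47° = 1.034 m.
Layer 3: sin θ = 733·sin 7.8°/373 = 0.2667, θ = 15.47°; offset = 8.5·tan 15.47° = 2.352 m.
Σ offsets = 6.057 m.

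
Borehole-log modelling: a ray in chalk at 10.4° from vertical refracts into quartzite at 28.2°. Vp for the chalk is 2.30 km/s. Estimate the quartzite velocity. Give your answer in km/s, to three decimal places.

Snell's law: sin 10.4°/V₁ = sin 28.2°/V₂.
V₂ = V₁·sin 28.2°/sin 10.4° = 2.30 × 2.6177 = 6.021 km/s.

6.021 km/s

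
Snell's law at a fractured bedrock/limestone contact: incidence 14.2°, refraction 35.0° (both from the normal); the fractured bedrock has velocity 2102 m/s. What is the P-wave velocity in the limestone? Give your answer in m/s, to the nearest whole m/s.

sin 14.2° = 0.2453; sin 35.0° = 0.5736.
V₂ = V₁·(sin θ₂/sin θ₁) = 2102·(0.5736/0.2453) = 4914.89 m/s.

4915 m/s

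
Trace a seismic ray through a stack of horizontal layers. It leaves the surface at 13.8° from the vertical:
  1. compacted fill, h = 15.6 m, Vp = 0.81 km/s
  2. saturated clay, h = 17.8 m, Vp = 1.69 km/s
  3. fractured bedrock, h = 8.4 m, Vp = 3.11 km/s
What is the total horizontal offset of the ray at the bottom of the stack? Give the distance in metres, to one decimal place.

33.2 m

p = sin θ₁/V₁ = sin 13.8°/0.81 = 2.9449e-01 s/km is conserved through the stack.
Layer 1: θ = 13.80°; offset = 15.6·tan 13.80° = 3.832 m.
Layer 2: sin θ = p·1.69 = 0.4977 → θ = 29.85°; offset = 17.8·tan 29.85° = 10.213 m.
Layer 3: sin θ = p·3.11 = 0.9159 → θ = 66.33°; offset = 8.4·tan 66.33° = 19.160 m.
Σ offsets = 33.205 m.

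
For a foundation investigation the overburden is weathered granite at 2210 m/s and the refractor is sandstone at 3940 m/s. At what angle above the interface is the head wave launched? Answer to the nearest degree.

At critical incidence the refracted ray runs along the interface (θ₂ = 90°), so sin θ_c = V₁/V₂.
θ_c = arcsin(2210/3940) = arcsin 0.5609 = 34.12°.
Measured from the interface: 90° − 34.12° = 55.88°.

56°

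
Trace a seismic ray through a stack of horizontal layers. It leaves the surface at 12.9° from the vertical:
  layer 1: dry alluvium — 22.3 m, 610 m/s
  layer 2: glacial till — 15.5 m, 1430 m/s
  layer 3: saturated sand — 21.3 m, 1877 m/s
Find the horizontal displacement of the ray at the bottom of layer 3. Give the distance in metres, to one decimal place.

Apply Snell's law at each interface; in layer i the horizontal offset is hᵢ·tan θᵢ.
Layer 1: θ = 12.90°; offset = 22.3·tan 12.90° = 5.107 m.
Layer 2: sin θ = 1430·sin 12.9°/610 = 0.5234, θ = 31.56°; offset = 15.5·tan 31.56° = 9.520 m.
Layer 3: sin θ = 1877·sin 12.9°/610 = 0.6870, θ = 43.39°; offset = 21.3·tan 43.39° = 20.135 m.
Σ offsets = 34.762 m.

34.8 m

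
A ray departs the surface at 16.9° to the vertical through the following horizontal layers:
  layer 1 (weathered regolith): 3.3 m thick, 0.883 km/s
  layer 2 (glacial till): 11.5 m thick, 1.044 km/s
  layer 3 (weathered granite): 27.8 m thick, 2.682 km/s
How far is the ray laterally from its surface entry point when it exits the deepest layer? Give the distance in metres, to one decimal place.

Ray parameter p = sin 16.9° / 0.883 km/s = 3.2922e-01 s/km.
Layer 1: θ = 16.90°; offset = 3.3·tan 16.90° = 1.003 m.
Layer 2: sin θ = p·1.044 = 0.3437 → θ = 20.10°; offset = 11.5·tan 20.10° = 4.209 m.
Layer 3: sin θ = p·2.682 = 0.8830 → θ = 62.00°; offset = 27.8·tan 62.00° = 52.290 m.
Σ offsets = 57.502 m.

57.5 m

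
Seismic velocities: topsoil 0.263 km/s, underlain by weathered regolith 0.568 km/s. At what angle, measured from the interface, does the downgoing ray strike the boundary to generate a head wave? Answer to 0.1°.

Critical incidence: sin θ_c = V₁/V₂ = 0.263/0.568 = 0.4630.
θ_c = arcsin 0.4630 = 27.58°.
Measured from the interface: 90° − 27.58° = 62.42°.

62.4°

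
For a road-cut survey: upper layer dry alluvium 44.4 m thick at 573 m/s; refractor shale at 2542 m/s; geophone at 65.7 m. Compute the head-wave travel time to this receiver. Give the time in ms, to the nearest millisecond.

t = x/V₂ + 2h·√(V₂²−V₁²)/(V₁V₂).
√(V₂²−V₁²) = √(2542²−573²) = 2476.6 m/s; delay term = 2·44.4·2476.6/(573·2542) = 0.15099 s.
t = 65.7/2542 + 0.15099 = 0.17683 s.

177 ms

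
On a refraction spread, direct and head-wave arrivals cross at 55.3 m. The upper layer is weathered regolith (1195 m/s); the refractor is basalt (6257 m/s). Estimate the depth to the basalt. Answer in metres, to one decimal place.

h = (x_cross/2)·√((V₂−V₁)/(V₂+V₁)).
(V₂−V₁)/(V₂+V₁) = (6257−1195)/(6257+1195) = 0.6793; √ = 0.8242.
h = (55.3/2)·0.8242 = 22.79 m.

22.8 m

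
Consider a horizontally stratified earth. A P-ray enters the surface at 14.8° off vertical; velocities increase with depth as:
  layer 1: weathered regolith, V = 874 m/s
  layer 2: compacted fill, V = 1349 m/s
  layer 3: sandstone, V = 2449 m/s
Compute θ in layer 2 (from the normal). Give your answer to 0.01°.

23.22°

Ray parameter p = sin 14.8° / 874 = 2.9227e-04 s/m.
sin θ_2 = p·V_2 = 2.9227e-04 × 1349 = 0.3943.
θ_2 = 23.22° from the vertical.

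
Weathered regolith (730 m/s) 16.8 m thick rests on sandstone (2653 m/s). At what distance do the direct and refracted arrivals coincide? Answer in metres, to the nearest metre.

45 m

x_cross = 2h·√((V₂+V₁)/(V₂−V₁)).
(V₂+V₁)/(V₂−V₁) = (2653+730)/(2653−730) = 1.7592; √ = 1.3264.
x_cross = 2·16.8·1.3264 = 44.57 m.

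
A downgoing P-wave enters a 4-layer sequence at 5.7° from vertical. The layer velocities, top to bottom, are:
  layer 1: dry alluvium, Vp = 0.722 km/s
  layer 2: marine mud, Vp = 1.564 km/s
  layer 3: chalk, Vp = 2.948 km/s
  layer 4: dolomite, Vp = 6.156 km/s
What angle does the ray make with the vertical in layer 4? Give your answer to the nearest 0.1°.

Ray parameter p = sin 5.7° / 0.722 = 1.3756e-01 s/km.
sin θ_4 = p·V_4 = 1.3756e-01 × 6.156 = 0.8468.
θ_4 = 57.87° from the vertical.

57.9°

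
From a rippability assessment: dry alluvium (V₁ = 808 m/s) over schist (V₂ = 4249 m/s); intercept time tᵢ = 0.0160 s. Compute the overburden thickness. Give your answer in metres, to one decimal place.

θ_c = arcsin(808/4249) = 10.96°; cos θ_c = 0.9818.
tᵢ = 2h cos θ_c/V₁ ⇒ h = tᵢ·V₁/(2 cos θ_c) = 0.016·808/(2·0.9818) = 6.58 m.

6.6 m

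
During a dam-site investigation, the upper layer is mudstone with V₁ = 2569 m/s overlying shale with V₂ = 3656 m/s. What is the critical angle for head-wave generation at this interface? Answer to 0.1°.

44.6°

At critical incidence the refracted ray runs along the interface (θ₂ = 90°), so sin θ_c = V₁/V₂.
θ_c = arcsin(2569/3656) = arcsin 0.7027 = 44.64°.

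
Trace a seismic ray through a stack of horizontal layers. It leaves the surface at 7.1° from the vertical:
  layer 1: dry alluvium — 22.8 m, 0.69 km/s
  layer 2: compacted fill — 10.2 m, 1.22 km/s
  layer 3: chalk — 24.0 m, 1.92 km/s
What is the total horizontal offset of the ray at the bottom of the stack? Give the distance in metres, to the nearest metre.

14 m

Apply Snell's law at each interface; in layer i the horizontal offset is hᵢ·tan θᵢ.
Layer 1: θ = 7.10°; offset = 22.8·tan 7.10° = 2.840 m.
Layer 2: sin θ = 1.22·sin 7.1°/0.69 = 0.2185, θ = 12.62°; offset = 10.2·tan 12.62° = 2.284 m.
Layer 3: sin θ = 1.92·sin 7.1°/0.69 = 0.3439, θ = 20.12°; offset = 24.0·tan 20.12° = 8.791 m.
Total horizontal offset = 13.915 m.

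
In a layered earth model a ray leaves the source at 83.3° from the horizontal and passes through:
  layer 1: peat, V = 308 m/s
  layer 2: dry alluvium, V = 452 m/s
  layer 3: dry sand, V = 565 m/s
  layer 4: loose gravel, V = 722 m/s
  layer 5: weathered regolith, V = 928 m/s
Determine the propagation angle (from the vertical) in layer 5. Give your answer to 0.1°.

From the normal: θ₁ = 90° − 83.3° = 6.7°.
Snell's law across each interface conserves sin θ / V, so sin θ_5 = V_5·sin θ₁/V₁.
sin θ_5 = 928 × sin 6.7° / 308 = 0.3515.
θ_5 = arcsin 0.3515 = 20.58°.

20.6°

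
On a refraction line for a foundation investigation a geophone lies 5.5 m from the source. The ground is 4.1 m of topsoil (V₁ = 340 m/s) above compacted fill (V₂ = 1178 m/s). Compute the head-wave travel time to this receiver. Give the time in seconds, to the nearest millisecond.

0.028 s

θ_c = arcsin(V₁/V₂) = arcsin(340/1178) = 16.78°, cos θ_c = 0.9574.
Intercept time tᵢ = 2h cos θ_c / V₁ = 2·4.1·0.9574/340 = 0.02309 s.
t = x/V₂ + tᵢ = 5.5/1178 + 0.02309 = 0.02776 s.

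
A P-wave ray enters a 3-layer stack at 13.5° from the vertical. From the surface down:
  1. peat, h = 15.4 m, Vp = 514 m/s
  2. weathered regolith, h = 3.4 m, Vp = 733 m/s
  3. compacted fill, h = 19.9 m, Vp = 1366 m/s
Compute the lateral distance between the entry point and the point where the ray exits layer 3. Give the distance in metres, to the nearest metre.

21 m

p = sin θ₁/V₁ = sin 13.5°/514 = 4.5417e-04 s/m is conserved through the stack.
Layer 1: θ = 13.50°; offset = 15.4·tan 13.50° = 3.697 m.
Layer 2: sin θ = p·733 = 0.3329 → θ = 19.45°; offset = 3.4·tan 19.45° = 1.200 m.
Layer 3: sin θ = p·1366 = 0.6204 → θ = 38.35°; offset = 19.9·tan 38.35° = 15.742 m.
Summing the layer offsets gives 20.639 m.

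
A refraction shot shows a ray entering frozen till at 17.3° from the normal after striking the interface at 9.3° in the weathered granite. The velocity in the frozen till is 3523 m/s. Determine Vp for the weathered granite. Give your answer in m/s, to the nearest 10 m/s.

1910 m/s

sin 9.3° = 0.1616; sin 17.3° = 0.2974.
V₁ = V₂·(sin θ₁/sin θ₂) = 3523·(0.1616/0.2974) = 1914.52 m/s.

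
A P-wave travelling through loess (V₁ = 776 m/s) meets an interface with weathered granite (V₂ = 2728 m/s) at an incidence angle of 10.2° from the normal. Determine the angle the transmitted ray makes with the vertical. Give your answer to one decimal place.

Snell's law: sin θ₂ = (V₂/V₁)·sin θ₁ = (2728/776)·sin 10.2° = 0.6225.
θ₂ = sin⁻¹(0.6225) = 38.50° (from vertical).

38.5°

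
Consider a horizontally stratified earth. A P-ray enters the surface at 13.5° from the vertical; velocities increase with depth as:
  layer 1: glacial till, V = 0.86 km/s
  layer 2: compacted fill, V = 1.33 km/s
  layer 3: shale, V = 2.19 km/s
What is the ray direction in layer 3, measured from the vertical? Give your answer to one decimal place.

Ray parameter p = sin 13.5° / 0.86 = 2.7145e-01 s/km.
sin θ_3 = p·V_3 = 2.7145e-01 × 2.19 = 0.5945.
θ_3 = arcsin 0.5945 = 36.47°.

36.5°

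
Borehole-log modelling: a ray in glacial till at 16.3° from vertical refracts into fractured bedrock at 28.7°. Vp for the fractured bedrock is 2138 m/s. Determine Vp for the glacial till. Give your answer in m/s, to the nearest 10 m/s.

sin 16.3° = 0.2807; sin 28.7° = 0.4802.
V₁ = V₂·(sin θ₁/sin θ₂) = 2138·(0.2807/0.4802) = 1249.55 m/s.

1250 m/s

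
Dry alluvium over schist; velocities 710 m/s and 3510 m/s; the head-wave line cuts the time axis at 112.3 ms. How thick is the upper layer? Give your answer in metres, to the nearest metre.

θ_c = arcsin(710/3510) = 11.67°; cos θ_c = 0.9793.
tᵢ = 2h cos θ_c/V₁ ⇒ h = tᵢ·V₁/(2 cos θ_c) = 0.1123·710/(2·0.9793) = 40.71 m.

41 m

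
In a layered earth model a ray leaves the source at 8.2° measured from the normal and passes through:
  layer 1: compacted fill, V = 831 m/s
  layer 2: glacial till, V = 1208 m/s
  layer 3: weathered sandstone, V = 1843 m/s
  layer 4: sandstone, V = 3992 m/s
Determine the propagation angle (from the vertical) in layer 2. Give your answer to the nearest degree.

12°

Snell's law across each interface conserves sin θ / V, so sin θ_2 = V_2·sin θ₁/V₁.
sin θ_2 = 1208 × sin 8.2° / 831 = 0.2073.
θ_2 = arcsin 0.2073 = 11.97°.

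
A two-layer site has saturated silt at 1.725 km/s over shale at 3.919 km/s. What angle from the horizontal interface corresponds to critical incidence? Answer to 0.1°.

63.9°

At critical incidence the refracted ray runs along the interface (θ₂ = 90°), so sin θ_c = V₁/V₂.
θ_c = arcsin(1.725/3.919) = arcsin 0.4402 = 26.11°.
Measured from the interface: 90° − 26.11° = 63.89°.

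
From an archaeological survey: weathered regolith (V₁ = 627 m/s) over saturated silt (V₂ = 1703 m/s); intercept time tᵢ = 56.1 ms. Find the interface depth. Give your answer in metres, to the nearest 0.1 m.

θ_c = arcsin(627/1703) = 21.60°; cos θ_c = 0.9298.
tᵢ = 2h cos θ_c/V₁ ⇒ h = tᵢ·V₁/(2 cos θ_c) = 0.0561·627/(2·0.9298) = 18.92 m.

18.9 m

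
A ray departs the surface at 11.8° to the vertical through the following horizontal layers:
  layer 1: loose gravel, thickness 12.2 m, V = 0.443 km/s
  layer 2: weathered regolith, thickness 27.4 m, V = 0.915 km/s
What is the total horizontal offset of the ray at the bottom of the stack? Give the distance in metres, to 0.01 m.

15.32 m

Ray parameter p = sin 11.8° / 0.443 km/s = 4.6162e-01 s/km.
Layer 1: θ = 11.80°; offset = 12.2·tan 11.80° = 2.5487 m.
Layer 2: sin θ = p·0.915 = 0.4224 → θ = 24.98°; offset = 27.4·tan 24.98° = 12.7680 m.
Summing the layer offsets gives 15.3167 m.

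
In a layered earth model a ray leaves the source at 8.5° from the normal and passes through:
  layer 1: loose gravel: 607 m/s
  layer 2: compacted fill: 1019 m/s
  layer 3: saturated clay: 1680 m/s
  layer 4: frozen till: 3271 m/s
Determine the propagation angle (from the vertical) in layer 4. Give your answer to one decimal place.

52.8°

Ray parameter p = sin 8.5° / 607 = 2.4351e-04 s/m.
sin θ_4 = p·V_4 = 2.4351e-04 × 3271 = 0.7965.
θ_4 = arcsin 0.7965 = 52.80°.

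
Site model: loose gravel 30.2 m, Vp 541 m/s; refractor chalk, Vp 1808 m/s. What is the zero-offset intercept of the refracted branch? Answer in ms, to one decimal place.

106.5 ms

θ_c = arcsin(V₁/V₂) = arcsin(541/1808) = 17.41°; cos θ_c = 0.9542.
tᵢ = 2h·cos θ_c / V₁ = 2·30.2·0.9542 / 541 = 0.10653 s.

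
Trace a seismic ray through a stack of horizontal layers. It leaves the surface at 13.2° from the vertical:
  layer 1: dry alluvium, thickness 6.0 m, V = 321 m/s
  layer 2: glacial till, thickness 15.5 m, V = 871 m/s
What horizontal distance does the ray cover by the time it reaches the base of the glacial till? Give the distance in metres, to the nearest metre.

14 m

p = sin θ₁/V₁ = sin 13.2°/321 = 7.1137e-04 s/m is conserved through the stack.
Layer 1: θ = 13.20°; offset = 6.0·tan 13.20° = 1.407 m.
Layer 2: sin θ = p·871 = 0.6196 → θ = 38.29°; offset = 15.5·tan 38.29° = 12.236 m.
Total horizontal offset = 13.643 m.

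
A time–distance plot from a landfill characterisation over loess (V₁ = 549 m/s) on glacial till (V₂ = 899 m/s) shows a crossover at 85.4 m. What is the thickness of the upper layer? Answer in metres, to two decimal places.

20.99 m

x_cross = 2h·√((V₂+V₁)/(V₂−V₁)) → h = x_cross / (2·√((V₂+V₁)/(V₂−V₁))).
√((V₂+V₁)/(V₂−V₁)) = √((899+549)/(899−549)) = 2.0340.
h = 85.4 / (2·2.0340) = 20.99 m.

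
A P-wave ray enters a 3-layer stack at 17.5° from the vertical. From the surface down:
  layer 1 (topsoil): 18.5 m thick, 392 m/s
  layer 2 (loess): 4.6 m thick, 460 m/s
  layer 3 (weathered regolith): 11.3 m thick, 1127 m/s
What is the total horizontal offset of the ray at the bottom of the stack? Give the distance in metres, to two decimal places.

27.01 m

Ray parameter p = sin 17.5° / 392 m/s = 7.6711e-04 s/m.
Layer 1: θ = 17.50°; offset = 18.5·tan 17.50° = 5.8330 m.
Layer 2: sin θ = p·460 = 0.3529 → θ = 20.66°; offset = 4.6·tan 20.66° = 1.7348 m.
Layer 3: sin θ = p·1127 = 0.8645 → θ = 59.83°; offset = 11.3·tan 59.83° = 19.4380 m.
Σ offsets = 27.0058 m.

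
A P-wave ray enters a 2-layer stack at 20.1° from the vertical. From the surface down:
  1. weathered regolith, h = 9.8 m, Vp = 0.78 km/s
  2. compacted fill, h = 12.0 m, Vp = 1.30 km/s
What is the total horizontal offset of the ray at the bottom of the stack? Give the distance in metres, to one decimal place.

Ray parameter p = sin 20.1° / 0.78 km/s = 4.4059e-01 s/km.
Layer 1: θ = 20.10°; offset = 9.8·tan 20.10° = 3.586 m.
Layer 2: sin θ = p·1.30 = 0.5728 → θ = 34.94°; offset = 12.0·tan 34.94° = 8.385 m.
Σ offsets = 11.971 m.

12.0 m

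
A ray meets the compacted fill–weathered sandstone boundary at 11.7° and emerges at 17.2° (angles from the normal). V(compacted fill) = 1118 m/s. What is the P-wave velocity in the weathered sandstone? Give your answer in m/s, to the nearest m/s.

1630 m/s

sin 11.7° = 0.2028; sin 17.2° = 0.2957.
V₂ = V₁·(sin θ₂/sin θ₁) = 1118·(0.2957/0.2028) = 1630.29 m/s.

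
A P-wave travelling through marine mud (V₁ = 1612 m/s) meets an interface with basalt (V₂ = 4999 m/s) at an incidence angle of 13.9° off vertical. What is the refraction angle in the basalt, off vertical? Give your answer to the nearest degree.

Snell's law: sin θ₂ = (V₂/V₁)·sin θ₁ = (4999/1612)·sin 13.9° = 0.7450.
θ₂ = sin⁻¹(0.7450) = 48.16° (from vertical).

48°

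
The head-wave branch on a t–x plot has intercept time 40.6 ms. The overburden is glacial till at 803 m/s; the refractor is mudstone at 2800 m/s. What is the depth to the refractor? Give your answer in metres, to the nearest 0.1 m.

h = tᵢ·V₁·V₂ / (2·√(V₂²−V₁²)).
√(V₂²−V₁²) = √(2800² − 803²) = 2682.4 m/s.
h = 0.0406 s × 803 × 2800 / (2 × 2682.4) = 17.02 m.

17.0 m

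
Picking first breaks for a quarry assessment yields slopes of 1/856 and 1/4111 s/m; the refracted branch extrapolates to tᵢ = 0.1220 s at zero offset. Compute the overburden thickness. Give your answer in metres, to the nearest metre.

θ_c = arcsin(856/4111) = 12.02°; cos θ_c = 0.9781.
tᵢ = 2h cos θ_c/V₁ ⇒ h = tᵢ·V₁/(2 cos θ_c) = 0.122·856/(2·0.9781) = 53.39 m.

53 m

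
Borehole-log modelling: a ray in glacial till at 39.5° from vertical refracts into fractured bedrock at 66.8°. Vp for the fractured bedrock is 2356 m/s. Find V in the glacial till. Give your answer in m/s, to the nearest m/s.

sin 39.5° = 0.6361; sin 66.8° = 0.9191.
V₁ = V₂·(sin θ₁/sin θ₂) = 2356·(0.6361/0.9191) = 1630.45 m/s.

1630 m/s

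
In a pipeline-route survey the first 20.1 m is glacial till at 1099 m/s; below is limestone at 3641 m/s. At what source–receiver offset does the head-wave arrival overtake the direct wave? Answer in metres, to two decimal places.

54.89 m

θ_c = arcsin(1099/3641) = 17.57°, so cos θ_c = 0.9534 and tᵢ = 2h cos θ_c/V₁ = 0.0349 s.
At crossover x/V₁ = x/V₂ + tᵢ ⇒ x = tᵢ/(1/V₁ − 1/V₂) = 0.03487/(9.0992e-04 − 2.7465e-04) = 54.89 m.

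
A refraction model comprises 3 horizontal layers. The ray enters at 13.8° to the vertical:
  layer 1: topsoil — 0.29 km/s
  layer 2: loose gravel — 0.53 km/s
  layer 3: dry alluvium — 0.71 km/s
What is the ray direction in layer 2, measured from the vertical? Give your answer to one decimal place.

25.8°

Ray parameter p = sin 13.8° / 0.29 = 8.2253e-01 s/km.
sin θ_2 = p·V_2 = 8.2253e-01 × 0.53 = 0.4359.
θ_2 = 25.85° from the vertical.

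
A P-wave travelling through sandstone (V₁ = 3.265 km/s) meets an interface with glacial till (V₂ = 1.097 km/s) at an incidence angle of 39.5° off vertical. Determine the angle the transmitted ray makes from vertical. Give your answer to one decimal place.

12.3°

sin θ₁/V₁ = sin θ₂/V₂ ⇒ sin θ₂ = 1.097·sin 39.5°/3.265 = 1.097·0.6361/3.265 = 0.2137.
θ₂ = arcsin 0.2137 = 12.34° from the normal.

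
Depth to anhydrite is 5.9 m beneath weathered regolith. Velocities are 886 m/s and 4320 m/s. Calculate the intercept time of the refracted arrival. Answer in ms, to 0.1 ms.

13.0 ms

θ_c = arcsin(V₁/V₂) = arcsin(886/4320) = 11.83°; cos θ_c = 0.9787.
tᵢ = 2h·cos θ_c / V₁ = 2·5.9·0.9787 / 886 = 0.01304 s.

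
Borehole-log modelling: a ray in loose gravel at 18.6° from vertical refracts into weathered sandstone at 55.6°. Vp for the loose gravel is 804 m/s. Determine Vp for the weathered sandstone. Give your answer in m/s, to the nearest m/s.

sin 18.6° = 0.3190; sin 55.6° = 0.8251.
V₂ = V₁·(sin θ₂/sin θ₁) = 804·(0.8251/0.3190) = 2079.86 m/s.

2080 m/s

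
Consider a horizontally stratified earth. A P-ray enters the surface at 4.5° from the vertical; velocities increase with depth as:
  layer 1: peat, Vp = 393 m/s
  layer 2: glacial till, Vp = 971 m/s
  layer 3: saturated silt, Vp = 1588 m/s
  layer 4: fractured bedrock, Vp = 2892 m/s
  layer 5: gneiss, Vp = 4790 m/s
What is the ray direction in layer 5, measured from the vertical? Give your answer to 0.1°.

73.0°

Ray parameter p = sin 4.5° / 393 = 1.9964e-04 s/m.
sin θ_5 = p·V_5 = 1.9964e-04 × 4790 = 0.9563.
θ_5 = 73.00° from the vertical.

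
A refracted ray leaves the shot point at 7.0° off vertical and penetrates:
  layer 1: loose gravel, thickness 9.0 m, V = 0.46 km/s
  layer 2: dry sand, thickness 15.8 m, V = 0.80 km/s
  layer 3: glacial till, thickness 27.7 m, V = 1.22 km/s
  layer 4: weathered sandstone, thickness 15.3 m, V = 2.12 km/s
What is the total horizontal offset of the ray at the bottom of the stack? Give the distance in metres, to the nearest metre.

24 m

p = sin θ₁/V₁ = sin 7.0°/0.46 = 2.6493e-01 s/km is conserved through the stack.
Layer 1: θ = 7.00°; offset = 9.0·tan 7.00° = 1.105 m.
Layer 2: sin θ = p·0.80 = 0.2119 → θ = 12.24°; offset = 15.8·tan 12.24° = 3.427 m.
Layer 3: sin θ = p·1.22 = 0.3232 → θ = 18.86°; offset = 27.7·tan 18.86° = 9.461 m.
Layer 4: sin θ = p·2.12 = 0.5617 → θ = 34.17°; offset = 15.3·tan 34.17° = 10.386 m.
Summing the layer offsets gives 24.379 m.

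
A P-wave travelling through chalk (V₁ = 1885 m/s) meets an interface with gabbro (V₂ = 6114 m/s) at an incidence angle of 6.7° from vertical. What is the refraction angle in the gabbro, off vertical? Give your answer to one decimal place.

Snell's law: sin θ₂ = (V₂/V₁)·sin θ₁ = (6114/1885)·sin 6.7° = 0.3784.
θ₂ = sin⁻¹(0.3784) = 22.24° (from vertical).

22.2°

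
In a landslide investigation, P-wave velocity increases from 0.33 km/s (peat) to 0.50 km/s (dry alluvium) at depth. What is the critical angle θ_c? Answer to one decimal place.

At critical incidence the refracted ray runs along the interface (θ₂ = 90°), so sin θ_c = V₁/V₂.
θ_c = arcsin(0.33/0.50) = arcsin 0.6600 = 41.30°.

41.3°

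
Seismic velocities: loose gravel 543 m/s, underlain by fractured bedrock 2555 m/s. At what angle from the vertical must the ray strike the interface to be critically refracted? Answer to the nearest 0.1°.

12.3°

At critical incidence the refracted ray runs along the interface (θ₂ = 90°), so sin θ_c = V₁/V₂.
θ_c = arcsin(543/2555) = arcsin 0.2125 = 12.27°.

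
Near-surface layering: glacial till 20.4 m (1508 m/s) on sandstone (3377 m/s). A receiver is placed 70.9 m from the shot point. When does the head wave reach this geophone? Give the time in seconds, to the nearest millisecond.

t = x/V₂ + 2h·√(V₂²−V₁²)/(V₁V₂).
√(V₂²−V₁²) = √(3377²−1508²) = 3021.6 m/s; delay term = 2·20.4·3021.6/(1508·3377) = 0.02421 s.
t = 70.9/3377 + 0.02421 = 0.04520 s.

0.045 s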